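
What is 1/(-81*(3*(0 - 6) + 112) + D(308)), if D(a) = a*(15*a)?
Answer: 1/1415346 ≈ 7.0654e-7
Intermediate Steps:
D(a) = 15*a²
1/(-81*(3*(0 - 6) + 112) + D(308)) = 1/(-81*(3*(0 - 6) + 112) + 15*308²) = 1/(-81*(3*(-6) + 112) + 15*94864) = 1/(-81*(-18 + 112) + 1422960) = 1/(-81*94 + 1422960) = 1/(-7614 + 1422960) = 1/1415346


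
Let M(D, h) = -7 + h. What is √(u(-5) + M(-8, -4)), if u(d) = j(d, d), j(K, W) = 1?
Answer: I*√10 ≈ 3.1623*I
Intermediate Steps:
u(d) = 1
√(u(-5) + M(-8, -4)) = √(1 + (-7 - 4)) = √(1 - 11) = √(-10) = I*√10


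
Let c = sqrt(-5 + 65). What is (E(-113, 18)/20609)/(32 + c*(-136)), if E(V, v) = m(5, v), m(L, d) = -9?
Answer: 9/714060632 + 153*sqrt(15)/1428121264 ≈ 4.2753e-7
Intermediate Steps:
E(V, v) = -9
c = 2*sqrt(15) (c = sqrt(60) = 2*sqrt(15) ≈ 7.7460)
(E(-113, 18)/20609)/(32 + c*(-136)) = (-9/20609)/(32 + (2*sqrt(15))*(-136)) = (-9*1/20609)/(32 - 272*sqrt(15)) = -9/(20609*(32 - 272*sqrt(15)))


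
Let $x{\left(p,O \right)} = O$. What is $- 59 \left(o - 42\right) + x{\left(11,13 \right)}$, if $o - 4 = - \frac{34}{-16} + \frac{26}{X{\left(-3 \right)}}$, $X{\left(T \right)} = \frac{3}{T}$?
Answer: $\frac{29309}{8} \approx 3663.6$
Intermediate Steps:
$o = - \frac{159}{8}$ ($o = 4 + \left(- \frac{34}{-16} + \frac{26}{3 \frac{1}{-3}}\right) = 4 + \left(\left(-34\right) \left(- \frac{1}{16}\right) + \frac{26}{3 \left(- \frac{1}{3}\right)}\right) = 4 + \left(\frac{17}{8} + \frac{26}{-1}\right) = 4 + \left(\frac{17}{8} + 26 \left(-1\right)\right) = 4 + \left(\frac{17}{8} - 26\right) = 4 - \frac{191}{8} = - \frac{159}{8} \approx -19.875$)
$- 59 \left(o - 42\right) + x{\left(11,13 \right)} = - 59 \left(- \frac{159}{8} - 42\right) + 13 = \left(-59\right) \left(- \frac{495}{8}\right) + 13 = \frac{29205}{8} + 13 = \frac{29309}{8}$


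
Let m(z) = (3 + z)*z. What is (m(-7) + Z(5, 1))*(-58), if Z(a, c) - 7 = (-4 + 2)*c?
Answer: -1914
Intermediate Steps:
m(z) = z*(3 + z)
Z(a, c) = 7 - 2*c (Z(a, c) = 7 + (-4 + 2)*c = 7 - 2*c)
(m(-7) + Z(5, 1))*(-58) = (-7*(3 - 7) + (7 - 2*1))*(-58) = (-7*(-4) + (7 - 2))*(-58) = (28 + 5)*(-58) = 33*(-58) = -1914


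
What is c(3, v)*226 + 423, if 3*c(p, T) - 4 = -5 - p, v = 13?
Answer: 365/3 ≈ 121.67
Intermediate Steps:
c(p, T) = -⅓ - p/3 (c(p, T) = 4/3 + (-5 - p)/3 = 4/3 + (-5/3 - p/3) = -⅓ - p/3)
c(3, v)*226 + 423 = (-⅓ - ⅓*3)*226 + 423 = (-⅓ - 1)*226 + 423 = -4/3*226 + 423 = -904/3 + 423 = 365/3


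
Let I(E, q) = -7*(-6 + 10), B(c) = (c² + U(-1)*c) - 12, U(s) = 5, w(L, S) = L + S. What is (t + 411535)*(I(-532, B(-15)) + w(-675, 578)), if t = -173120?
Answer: -29801875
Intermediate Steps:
B(c) = -12 + c² + 5*c (B(c) = (c² + 5*c) - 12 = -12 + c² + 5*c)
I(E, q) = -28 (I(E, q) = -7*4 = -28)
(t + 411535)*(I(-532, B(-15)) + w(-675, 578)) = (-173120 + 411535)*(-28 + (-675 + 578)) = 238415*(-28 - 97) = 238415*(-125) = -29801875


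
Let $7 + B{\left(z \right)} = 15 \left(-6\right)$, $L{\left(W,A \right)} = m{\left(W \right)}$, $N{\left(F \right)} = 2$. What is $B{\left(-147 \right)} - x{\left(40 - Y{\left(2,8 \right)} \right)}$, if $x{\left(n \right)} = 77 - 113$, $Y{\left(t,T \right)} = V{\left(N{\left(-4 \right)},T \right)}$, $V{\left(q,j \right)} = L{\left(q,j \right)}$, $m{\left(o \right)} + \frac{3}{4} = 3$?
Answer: $-61$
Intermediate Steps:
$m{\left(o \right)} = \frac{9}{4}$ ($m{\left(o \right)} = - \frac{3}{4} + 3 = \frac{9}{4}$)
$L{\left(W,A \right)} = \frac{9}{4}$
$V{\left(q,j \right)} = \frac{9}{4}$
$Y{\left(t,T \right)} = \frac{9}{4}$
$B{\left(z \right)} = -97$ ($B{\left(z \right)} = -7 + 15 \left(-6\right) = -7 - 90 = -97$)
$x{\left(n \right)} = -36$ ($x{\left(n \right)} = 77 - 113 = -36$)
$B{\left(-147 \right)} - x{\left(40 - Y{\left(2,8 \right)} \right)} = -97 - -36 = -97 + 36 = -61$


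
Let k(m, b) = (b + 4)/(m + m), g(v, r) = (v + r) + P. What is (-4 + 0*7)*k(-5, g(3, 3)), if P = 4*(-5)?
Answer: -4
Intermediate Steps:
P = -20
g(v, r) = -20 + r + v (g(v, r) = (v + r) - 20 = (r + v) - 20 = -20 + r + v)
k(m, b) = (4 + b)/(2*m) (k(m, b) = (4 + b)/((2*m)) = (4 + b)*(1/(2*m)) = (4 + b)/(2*m))
(-4 + 0*7)*k(-5, g(3, 3)) = (-4 + 0*7)*((½)*(4 + (-20 + 3 + 3))/(-5)) = (-4 + 0)*((½)*(-⅕)*(4 - 14)) = -2*(-1)*(-10)/5 = -4*1 = -4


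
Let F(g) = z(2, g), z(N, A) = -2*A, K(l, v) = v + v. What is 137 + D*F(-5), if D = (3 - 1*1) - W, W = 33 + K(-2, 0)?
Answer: -173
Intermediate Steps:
K(l, v) = 2*v
W = 33 (W = 33 + 2*0 = 33 + 0 = 33)
F(g) = -2*g
D = -31 (D = (3 - 1*1) - 1*33 = (3 - 1) - 33 = 2 - 33 = -31)
137 + D*F(-5) = 137 - (-62)*(-5) = 137 - 31*10 = 137 - 310 = -173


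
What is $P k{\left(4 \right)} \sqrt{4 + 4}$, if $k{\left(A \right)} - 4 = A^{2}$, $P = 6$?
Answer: $240 \sqrt{2} \approx 339.41$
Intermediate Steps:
$k{\left(A \right)} = 4 + A^{2}$
$P k{\left(4 \right)} \sqrt{4 + 4} = 6 \left(4 + 4^{2}\right) \sqrt{4 + 4} = 6 \left(4 + 16\right) \sqrt{8} = 6 \cdot 20 \cdot 2 \sqrt{2} = 120 \cdot 2 \sqrt{2} = 240 \sqrt{2}$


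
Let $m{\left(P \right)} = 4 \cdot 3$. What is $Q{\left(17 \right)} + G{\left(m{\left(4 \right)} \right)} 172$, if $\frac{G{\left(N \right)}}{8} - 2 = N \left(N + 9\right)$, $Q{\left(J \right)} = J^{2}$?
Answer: $349793$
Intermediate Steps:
$m{\left(P \right)} = 12$
$G{\left(N \right)} = 16 + 8 N \left(9 + N\right)$ ($G{\left(N \right)} = 16 + 8 N \left(N + 9\right) = 16 + 8 N \left(9 + N\right)$)
$Q{\left(17 \right)} + G{\left(m{\left(4 \right)} \right)} 172 = 17^{2} + \left(16 + 8 \cdot 12^{2} + 72 \cdot 12\right) 172 = 289 + \left(16 + 8 \cdot 144 + 864\right) 172 = 289 + \left(16 + 1152 + 864\right) 172 = 289 + 2032 \cdot 172 = 289 + 349504 = 349793$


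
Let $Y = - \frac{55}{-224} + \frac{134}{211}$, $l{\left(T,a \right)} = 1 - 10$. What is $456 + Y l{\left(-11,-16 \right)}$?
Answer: $\frac{21177795}{47264} \approx 448.07$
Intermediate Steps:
$l{\left(T,a \right)} = -9$ ($l{\left(T,a \right)} = 1 - 10 = -9$)
$Y = \frac{41621}{47264}$ ($Y = \left(-55\right) \left(- \frac{1}{224}\right) + 134 \cdot \frac{1}{211} = \frac{55}{224} + \frac{134}{211} = \frac{41621}{47264} \approx 0.88061$)
$456 + Y l{\left(-11,-16 \right)} = 456 + \frac{41621}{47264} \left(-9\right) = 456 - \frac{374589}{47264} = \frac{21177795}{47264}$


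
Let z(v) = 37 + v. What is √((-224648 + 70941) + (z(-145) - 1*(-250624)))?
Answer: √96809 ≈ 311.14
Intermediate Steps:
√((-224648 + 70941) + (z(-145) - 1*(-250624))) = √((-224648 + 70941) + ((37 - 145) - 1*(-250624))) = √(-153707 + (-108 + 250624)) = √(-153707 + 250516) = √96809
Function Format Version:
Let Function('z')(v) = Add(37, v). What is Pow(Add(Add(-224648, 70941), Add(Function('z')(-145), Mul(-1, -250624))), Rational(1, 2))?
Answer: Pow(96809, Rational(1, 2)) ≈ 311.14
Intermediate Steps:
Pow(Add(Add(-224648, 70941), Add(Function('z')(-145), Mul(-1, -250624))), Rational(1, 2)) = Pow(Add(Add(-224648, 70941), Add(Add(37, -145), Mul(-1, -250624))), Rational(1, 2)) = Pow(Add(-153707, Add(-108, 250624)), Rational(1, 2)) = Pow(Add(-153707, 250516), Rational(1, 2)) = Pow(96809, Rational(1, 2))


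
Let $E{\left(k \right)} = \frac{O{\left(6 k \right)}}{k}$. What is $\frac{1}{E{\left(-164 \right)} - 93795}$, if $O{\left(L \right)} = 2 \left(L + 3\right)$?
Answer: $- \frac{82}{7690209} \approx -1.0663 \cdot 10^{-5}$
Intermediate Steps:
$O{\left(L \right)} = 6 + 2 L$ ($O{\left(L \right)} = 2 \left(3 + L\right) = 6 + 2 L$)
$E{\left(k \right)} = \frac{6 + 12 k}{k}$ ($E{\left(k \right)} = \frac{6 + 2 \cdot 6 k}{k} = \frac{6 + 12 k}{k}$)
$\frac{1}{E{\left(-164 \right)} - 93795} = \frac{1}{\left(12 + \frac{6}{-164}\right) - 93795} = \frac{1}{\left(12 + 6 \left(- \frac{1}{164}\right)\right) - 93795} = \frac{1}{\left(12 - \frac{3}{82}\right) - 93795} = \frac{1}{\frac{981}{82} - 93795} = \frac{1}{- \frac{7690209}{82}} = - \frac{82}{7690209}$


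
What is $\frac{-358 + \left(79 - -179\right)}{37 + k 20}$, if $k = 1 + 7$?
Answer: $- \frac{100}{197} \approx -0.50761$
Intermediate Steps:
$k = 8$
$\frac{-358 + \left(79 - -179\right)}{37 + k 20} = \frac{-358 + \left(79 - -179\right)}{37 + 8 \cdot 20} = \frac{-358 + \left(79 + 179\right)}{37 + 160} = \frac{-358 + 258}{197} = \left(-100\right) \frac{1}{197} = - \frac{100}{197}$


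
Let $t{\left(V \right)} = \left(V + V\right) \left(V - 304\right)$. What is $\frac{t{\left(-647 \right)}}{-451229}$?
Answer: $- \frac{1230594}{451229} \approx -2.7272$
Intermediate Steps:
$t{\left(V \right)} = 2 V \left(-304 + V\right)$
$\frac{t{\left(-647 \right)}}{-451229} = \frac{2 \left(-647\right) \left(-304 - 647\right)}{-451229} = 2 \left(-647\right) \left(-951\right) \left(- \frac{1}{451229}\right) = 1230594 \left(- \frac{1}{451229}\right) = - \frac{1230594}{451229}$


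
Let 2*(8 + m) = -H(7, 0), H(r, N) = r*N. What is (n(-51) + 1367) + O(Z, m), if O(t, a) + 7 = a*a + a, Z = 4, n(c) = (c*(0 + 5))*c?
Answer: 14421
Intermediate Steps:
n(c) = 5*c² (n(c) = (c*5)*c = (5*c)*c = 5*c²)
H(r, N) = N*r
m = -8 (m = -8 + (-0*7)/2 = -8 + (-1*0)/2 = -8 + (½)*0 = -8 + 0 = -8)
O(t, a) = -7 + a + a² (O(t, a) = -7 + (a*a + a) = -7 + (a² + a) = -7 + (a + a²) = -7 + a + a²)
(n(-51) + 1367) + O(Z, m) = (5*(-51)² + 1367) + (-7 - 8 + (-8)²) = (5*2601 + 1367) + (-7 - 8 + 64) = (13005 + 1367) + 49 = 14372 + 49 = 14421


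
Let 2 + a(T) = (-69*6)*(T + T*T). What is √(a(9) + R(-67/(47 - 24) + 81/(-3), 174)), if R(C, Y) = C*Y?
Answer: I*√22464974/23 ≈ 206.07*I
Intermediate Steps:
a(T) = -2 - 414*T - 414*T² (a(T) = -2 + (-69*6)*(T + T*T) = -2 - 414*(T + T²) = -2 + (-414*T - 414*T²) = -2 - 414*T - 414*T²)
√(a(9) + R(-67/(47 - 24) + 81/(-3), 174)) = √((-2 - 414*9 - 414*9²) + (-67/(47 - 24) + 81/(-3))*174) = √((-2 - 3726 - 414*81) + (-67/23 + 81*(-⅓))*174) = √((-2 - 3726 - 33534) + (-67*1/23 - 27)*174) = √(-37262 + (-67/23 - 27)*174) = √(-37262 - 688/23*174) = √(-37262 - 119712/23) = √(-976738/23) = I*√22464974/23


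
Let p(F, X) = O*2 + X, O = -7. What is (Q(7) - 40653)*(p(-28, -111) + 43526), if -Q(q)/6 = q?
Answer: -1766203695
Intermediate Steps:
Q(q) = -6*q
p(F, X) = -14 + X (p(F, X) = -7*2 + X = -14 + X)
(Q(7) - 40653)*(p(-28, -111) + 43526) = (-6*7 - 40653)*((-14 - 111) + 43526) = (-42 - 40653)*(-125 + 43526) = -40695*43401 = -1766203695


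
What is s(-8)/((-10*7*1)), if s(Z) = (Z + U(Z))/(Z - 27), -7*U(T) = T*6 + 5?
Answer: -13/17150 ≈ -0.00075802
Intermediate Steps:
U(T) = -5/7 - 6*T/7 (U(T) = -(T*6 + 5)/7 = -(6*T + 5)/7 = -(5 + 6*T)/7 = -5/7 - 6*T/7)
s(Z) = (-5/7 + Z/7)/(-27 + Z) (s(Z) = (Z + (-5/7 - 6*Z/7))/(Z - 27) = (-5/7 + Z/7)/(-27 + Z))
s(-8)/((-10*7*1)) = ((-5 - 8)/(7*(-27 - 8)))/((-10*7*1)) = ((⅐)*(-13)/(-35))/((-70*1)) = ((⅐)*(-1/35)*(-13))/(-70) = (13/245)*(-1/70) = -13/17150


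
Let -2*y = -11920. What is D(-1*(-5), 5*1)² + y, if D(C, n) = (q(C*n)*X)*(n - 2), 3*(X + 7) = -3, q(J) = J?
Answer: 365960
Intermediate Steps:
y = 5960 (y = -½*(-11920) = 5960)
X = -8 (X = -7 + (⅓)*(-3) = -7 - 1 = -8)
D(C, n) = -8*C*n*(-2 + n) (D(C, n) = ((C*n)*(-8))*(n - 2) = (-8*C*n)*(-2 + n) = -8*C*n*(-2 + n))
D(-1*(-5), 5*1)² + y = (8*(-1*(-5))*(5*1)*(2 - 5))² + 5960 = (8*5*5*(2 - 1*5))² + 5960 = (8*5*5*(2 - 5))² + 5960 = (8*5*5*(-3))² + 5960 = (-600)² + 5960 = 360000 + 5960 = 365960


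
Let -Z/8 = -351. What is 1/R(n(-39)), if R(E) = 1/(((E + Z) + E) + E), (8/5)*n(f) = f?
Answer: 21879/8 ≈ 2734.9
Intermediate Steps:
Z = 2808 (Z = -8*(-351) = 2808)
n(f) = 5*f/8
R(E) = 1/(2808 + 3*E) (R(E) = 1/(((E + 2808) + E) + E) = 1/(((2808 + E) + E) + E) = 1/((2808 + 2*E) + E) = 1/(2808 + 3*E))
1/R(n(-39)) = 1/(1/(3*(936 + (5/8)*(-39)))) = 1/(1/(3*(936 - 195/8))) = 1/(1/(3*(7293/8))) = 1/((⅓)*(8/7293)) = 1/(8/21879) = 21879/8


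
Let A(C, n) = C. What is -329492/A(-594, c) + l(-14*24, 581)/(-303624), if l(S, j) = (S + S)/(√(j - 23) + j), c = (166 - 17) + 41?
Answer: 234127404046178/422079070347 - 28*√62/1421141651 ≈ 554.70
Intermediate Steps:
c = 190 (c = 149 + 41 = 190)
l(S, j) = 2*S/(j + √(-23 + j)) (l(S, j) = (2*S)/(√(-23 + j) + j) = (2*S)/(j + √(-23 + j)) = 2*S/(j + √(-23 + j)))
-329492/A(-594, c) + l(-14*24, 581)/(-303624) = -329492/(-594) + (2*(-14*24)/(581 + √(-23 + 581)))/(-303624) = -329492*(-1/594) + (2*(-336)/(581 + √558))*(-1/303624) = 164746/297 + (2*(-336)/(581 + 3*√62))*(-1/303624) = 164746/297 - 672/(581 + 3*√62)*(-1/303624) = 164746/297 + 28/(12651*(581 + 3*√62))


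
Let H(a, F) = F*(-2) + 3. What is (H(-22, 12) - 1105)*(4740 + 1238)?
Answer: -6731228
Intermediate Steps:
H(a, F) = 3 - 2*F (H(a, F) = -2*F + 3 = 3 - 2*F)
(H(-22, 12) - 1105)*(4740 + 1238) = ((3 - 2*12) - 1105)*(4740 + 1238) = ((3 - 24) - 1105)*5978 = (-21 - 1105)*5978 = -1126*5978 = -6731228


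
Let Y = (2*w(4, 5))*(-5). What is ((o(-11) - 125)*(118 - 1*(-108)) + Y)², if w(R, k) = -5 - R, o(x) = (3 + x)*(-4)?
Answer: 437981184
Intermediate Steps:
o(x) = -12 - 4*x
Y = 90 (Y = (2*(-5 - 1*4))*(-5) = (2*(-5 - 4))*(-5) = (2*(-9))*(-5) = -18*(-5) = 90)
((o(-11) - 125)*(118 - 1*(-108)) + Y)² = (((-12 - 4*(-11)) - 125)*(118 - 1*(-108)) + 90)² = (((-12 + 44) - 125)*(118 + 108) + 90)² = ((32 - 125)*226 + 90)² = (-93*226 + 90)² = (-21018 + 90)² = (-20928)² = 437981184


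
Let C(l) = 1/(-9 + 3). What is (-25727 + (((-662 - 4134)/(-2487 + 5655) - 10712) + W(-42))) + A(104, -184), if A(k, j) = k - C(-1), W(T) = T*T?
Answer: -2489209/72 ≈ -34572.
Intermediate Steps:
C(l) = -⅙ (C(l) = 1/(-6) = -⅙)
W(T) = T²
A(k, j) = ⅙ + k (A(k, j) = k - 1*(-⅙) = k + ⅙ = ⅙ + k)
(-25727 + (((-662 - 4134)/(-2487 + 5655) - 10712) + W(-42))) + A(104, -184) = (-25727 + (((-662 - 4134)/(-2487 + 5655) - 10712) + (-42)²)) + (⅙ + 104) = (-25727 + ((-4796/3168 - 10712) + 1764)) + 625/6 = (-25727 + ((-4796*1/3168 - 10712) + 1764)) + 625/6 = (-25727 + ((-109/72 - 10712) + 1764)) + 625/6 = (-25727 + (-771373/72 + 1764)) + 625/6 = (-25727 - 644365/72) + 625/6 = -2496709/72 + 625/6 = -2489209/72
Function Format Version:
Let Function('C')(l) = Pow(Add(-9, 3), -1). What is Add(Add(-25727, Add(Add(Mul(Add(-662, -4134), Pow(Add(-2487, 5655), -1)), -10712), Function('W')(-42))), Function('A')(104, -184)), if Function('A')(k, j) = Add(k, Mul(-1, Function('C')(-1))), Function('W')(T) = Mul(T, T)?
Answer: Rational(-2489209, 72) ≈ -34572.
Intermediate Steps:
Function('C')(l) = Rational(-1, 6) (Function('C')(l) = Pow(-6, -1) = Rational(-1, 6))
Function('W')(T) = Pow(T, 2)
Function('A')(k, j) = Add(Rational(1, 6), k) (Function('A')(k, j) = Add(k, Mul(-1, Rational(-1, 6))) = Add(k, Rational(1, 6)) = Add(Rational(1, 6), k))
Add(Add(-25727, Add(Add(Mul(Add(-662, -4134), Pow(Add(-2487, 5655), -1)), -10712), Function('W')(-42))), Function('A')(104, -184)) = Add(Add(-25727, Add(Add(Mul(Add(-662, -4134), Pow(Add(-2487, 5655), -1)), -10712), Pow(-42, 2))), Add(Rational(1, 6), 104)) = Add(Add(-25727, Add(Add(Mul(-4796, Pow(3168, -1)), -10712), 1764)), Rational(625, 6)) = Add(Add(-25727, Add(Add(Mul(-4796, Rational(1, 3168)), -10712), 1764)), Rational(625, 6)) = Add(Add(-25727, Add(Add(Rational(-109, 72), -10712), 1764)), Rational(625, 6)) = Add(Add(-25727, Add(Rational(-771373, 72), 1764)), Rational(625, 6)) = Add(Add(-25727, Rational(-644365, 72)), Rational(625, 6)) = Add(Rational(-2496709, 72), Rational(625, 6)) = Rational(-2489209, 72)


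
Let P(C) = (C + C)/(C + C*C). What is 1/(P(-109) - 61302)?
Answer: -54/3310309 ≈ -1.6313e-5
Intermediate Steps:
P(C) = 2*C/(C + C²) (P(C) = (2*C)/(C + C²) = 2*C/(C + C²))
1/(P(-109) - 61302) = 1/(2/(1 - 109) - 61302) = 1/(2/(-108) - 61302) = 1/(2*(-1/108) - 61302) = 1/(-1/54 - 61302) = 1/(-3310309/54) = -54/3310309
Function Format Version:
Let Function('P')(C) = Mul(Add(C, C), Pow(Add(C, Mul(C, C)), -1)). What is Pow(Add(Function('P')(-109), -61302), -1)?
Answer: Rational(-54, 3310309) ≈ -1.6313e-5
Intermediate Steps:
Function('P')(C) = Mul(2, C, Pow(Add(C, Pow(C, 2)), -1)) (Function('P')(C) = Mul(Mul(2, C), Pow(Add(C, Pow(C, 2)), -1)) = Mul(2, C, Pow(Add(C, Pow(C, 2)), -1)))
Pow(Add(Function('P')(-109), -61302), -1) = Pow(Add(Mul(2, Pow(Add(1, -109), -1)), -61302), -1) = Pow(Add(Mul(2, Pow(-108, -1)), -61302), -1) = Pow(Add(Mul(2, Rational(-1, 108)), -61302), -1) = Pow(Add(Rational(-1, 54), -61302), -1) = Pow(Rational(-3310309, 54), -1) = Rational(-54, 3310309)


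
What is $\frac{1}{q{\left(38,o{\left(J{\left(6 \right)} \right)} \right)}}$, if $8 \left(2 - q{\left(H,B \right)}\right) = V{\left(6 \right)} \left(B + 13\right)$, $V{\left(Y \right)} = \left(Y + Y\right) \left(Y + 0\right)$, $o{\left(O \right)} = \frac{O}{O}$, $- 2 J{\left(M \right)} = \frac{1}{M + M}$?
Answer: $- \frac{1}{124} \approx -0.0080645$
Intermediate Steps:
$J{\left(M \right)} = - \frac{1}{4 M}$ ($J{\left(M \right)} = - \frac{1}{2 \left(M + M\right)} = - \frac{1}{2 \cdot 2 M} = - \frac{\frac{1}{2} \frac{1}{M}}{2} = - \frac{1}{4 M}$)
$o{\left(O \right)} = 1$
$V{\left(Y \right)} = 2 Y^{2}$ ($V{\left(Y \right)} = 2 Y Y = 2 Y^{2}$)
$q{\left(H,B \right)} = -115 - 9 B$ ($q{\left(H,B \right)} = 2 - \frac{2 \cdot 6^{2} \left(B + 13\right)}{8} = 2 - \frac{2 \cdot 36 \left(13 + B\right)}{8} = 2 - \frac{72 \left(13 + B\right)}{8} = 2 - \frac{936 + 72 B}{8} = 2 - \left(117 + 9 B\right) = -115 - 9 B$)
$\frac{1}{q{\left(38,o{\left(J{\left(6 \right)} \right)} \right)}} = \frac{1}{-115 - 9} = \frac{1}{-124} = - \frac{1}{124}$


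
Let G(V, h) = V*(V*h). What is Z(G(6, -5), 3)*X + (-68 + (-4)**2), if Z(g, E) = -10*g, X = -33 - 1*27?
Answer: -108052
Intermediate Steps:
X = -60 (X = -33 - 27 = -60)
G(V, h) = h*V**2
Z(G(6, -5), 3)*X + (-68 + (-4)**2) = -(-50)*6**2*(-60) + (-68 + (-4)**2) = -(-50)*36*(-60) + (-68 + 16) = -10*(-180)*(-60) - 52 = 1800*(-60) - 52 = -108000 - 52 = -108052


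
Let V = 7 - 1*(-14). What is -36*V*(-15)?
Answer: 11340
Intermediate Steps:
V = 21 (V = 7 + 14 = 21)
-36*V*(-15) = -36*21*(-15) = -756*(-15) = 11340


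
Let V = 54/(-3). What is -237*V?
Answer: 4266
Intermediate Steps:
V = -18 (V = 54*(-⅓) = -18)
-237*V = -237*(-18) = 4266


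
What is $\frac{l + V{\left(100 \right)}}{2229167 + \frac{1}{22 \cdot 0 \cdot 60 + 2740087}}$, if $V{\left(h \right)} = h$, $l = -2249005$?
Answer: $- \frac{410813023649}{407207434502} \approx -1.0089$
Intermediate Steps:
$\frac{l + V{\left(100 \right)}}{2229167 + \frac{1}{22 \cdot 0 \cdot 60 + 2740087}} = \frac{-2249005 + 100}{2229167 + \frac{1}{22 \cdot 0 \cdot 60 + 2740087}} = - \frac{2248905}{2229167 + \frac{1}{0 \cdot 60 + 2740087}} = - \frac{2248905}{2229167 + \frac{1}{0 + 2740087}} = - \frac{2248905}{2229167 + \frac{1}{2740087}} = - \frac{2248905}{\frac{6108111517530}{2740087}} = \left(-2248905\right) \frac{2740087}{6108111517530} = - \frac{410813023649}{407207434502}$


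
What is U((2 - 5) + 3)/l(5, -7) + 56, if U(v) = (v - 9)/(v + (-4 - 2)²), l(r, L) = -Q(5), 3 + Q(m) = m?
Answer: 449/8 ≈ 56.125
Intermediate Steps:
Q(m) = -3 + m
l(r, L) = -2 (l(r, L) = -(-3 + 5) = -1*2 = -2)
U(v) = (-9 + v)/(36 + v) (U(v) = (-9 + v)/(v + (-6)²) = (-9 + v)/(v + 36) = (-9 + v)/(36 + v))
U((2 - 5) + 3)/l(5, -7) + 56 = ((-9 + ((2 - 5) + 3))/(36 + ((2 - 5) + 3)))/(-2) + 56 = -(-9 + (-3 + 3))/(2*(36 + (-3 + 3))) + 56 = -(-9 + 0)/(2*(36 + 0)) + 56 = -(-9)/(2*36) + 56 = -(-9)/72 + 56 = -½*(-¼) + 56 = ⅛ + 56 = 449/8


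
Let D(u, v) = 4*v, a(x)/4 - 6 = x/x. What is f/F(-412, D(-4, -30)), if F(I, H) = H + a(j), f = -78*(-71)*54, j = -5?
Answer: -74763/23 ≈ -3250.6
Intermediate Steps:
a(x) = 28 (a(x) = 24 + 4*(x/x) = 24 + 4*1 = 24 + 4 = 28)
f = 299052 (f = 5538*54 = 299052)
F(I, H) = 28 + H (F(I, H) = H + 28 = 28 + H)
f/F(-412, D(-4, -30)) = 299052/(28 + 4*(-30)) = 299052/(28 - 120) = 299052/(-92) = 299052*(-1/92) = -74763/23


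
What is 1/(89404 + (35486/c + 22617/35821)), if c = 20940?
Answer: 375045870/33531473333473 ≈ 1.1185e-5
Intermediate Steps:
1/(89404 + (35486/c + 22617/35821)) = 1/(89404 + (35486/20940 + 22617/35821)) = 1/(89404 + (35486*(1/20940) + 22617*(1/35821))) = 1/(89404 + (17743/10470 + 22617/35821)) = 1/(89404 + 872371993/375045870) = 1/(33531473333473/375045870) = 375045870/33531473333473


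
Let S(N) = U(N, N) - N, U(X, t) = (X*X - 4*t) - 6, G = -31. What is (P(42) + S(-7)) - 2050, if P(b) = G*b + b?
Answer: -3232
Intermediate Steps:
P(b) = -30*b (P(b) = -31*b + b = -30*b)
U(X, t) = -6 + X**2 - 4*t (U(X, t) = (X**2 - 4*t) - 6 = -6 + X**2 - 4*t)
S(N) = -6 + N**2 - 5*N (S(N) = (-6 + N**2 - 4*N) - N = -6 + N**2 - 5*N)
(P(42) + S(-7)) - 2050 = (-30*42 + (-6 + (-7)**2 - 5*(-7))) - 2050 = (-1260 + (-6 + 49 + 35)) - 2050 = (-1260 + 78) - 2050 = -1182 - 2050 = -3232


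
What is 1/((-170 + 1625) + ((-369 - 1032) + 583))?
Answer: 1/637 ≈ 0.0015699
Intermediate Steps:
1/((-170 + 1625) + ((-369 - 1032) + 583)) = 1/(1455 + (-1401 + 583)) = 1/(1455 - 818) = 1/637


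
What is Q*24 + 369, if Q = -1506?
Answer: -35775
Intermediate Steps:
Q*24 + 369 = -1506*24 + 369 = -36144 + 369 = -35775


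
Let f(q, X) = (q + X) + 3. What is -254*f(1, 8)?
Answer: -3048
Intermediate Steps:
f(q, X) = 3 + X + q (f(q, X) = (X + q) + 3 = 3 + X + q)
-254*f(1, 8) = -254*(3 + 8 + 1) = -254*12 = -3048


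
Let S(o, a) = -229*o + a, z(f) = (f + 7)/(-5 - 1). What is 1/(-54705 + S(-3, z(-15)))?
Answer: -3/162050 ≈ -1.8513e-5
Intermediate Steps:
z(f) = -7/6 - f/6 (z(f) = (7 + f)/(-6) = (7 + f)*(-⅙) = -7/6 - f/6)
S(o, a) = a - 229*o
1/(-54705 + S(-3, z(-15))) = 1/(-54705 + ((-7/6 - ⅙*(-15)) - 229*(-3))) = 1/(-54705 + ((-7/6 + 5/2) + 687)) = 1/(-54705 + (4/3 + 687)) = 1/(-54705 + 2065/3) = 1/(-162050/3) = -3/162050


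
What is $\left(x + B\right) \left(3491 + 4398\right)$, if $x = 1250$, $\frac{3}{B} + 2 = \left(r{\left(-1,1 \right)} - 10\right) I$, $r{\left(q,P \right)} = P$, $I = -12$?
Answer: $\frac{1045316167}{106} \approx 9.8615 \cdot 10^{6}$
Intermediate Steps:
$B = \frac{3}{106}$ ($B = \frac{3}{-2 + \left(1 - 10\right) \left(-12\right)} = \frac{3}{-2 - -108} = \frac{3}{-2 + 108} = \frac{3}{106} \approx 0.028302$)
$\left(x + B\right) \left(3491 + 4398\right) = \left(1250 + \frac{3}{106}\right) \left(3491 + 4398\right) = \frac{132503}{106} \cdot 7889 = \frac{1045316167}{106}$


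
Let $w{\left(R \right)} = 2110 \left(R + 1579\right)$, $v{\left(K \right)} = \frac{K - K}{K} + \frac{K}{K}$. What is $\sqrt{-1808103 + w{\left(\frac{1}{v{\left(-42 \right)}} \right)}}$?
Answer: $\sqrt{1525697} \approx 1235.2$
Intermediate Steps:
$v{\left(K \right)} = 1$ ($v{\left(K \right)} = \frac{0}{K} + 1 = 0 + 1 = 1$)
$w{\left(R \right)} = 3331690 + 2110 R$ ($w{\left(R \right)} = 2110 \left(1579 + R\right) = 3331690 + 2110 R$)
$\sqrt{-1808103 + w{\left(\frac{1}{v{\left(-42 \right)}} \right)}} = \sqrt{-1808103 + \left(3331690 + \frac{2110}{1}\right)} = \sqrt{-1808103 + \left(3331690 + 2110 \cdot 1\right)} = \sqrt{-1808103 + \left(3331690 + 2110\right)} = \sqrt{-1808103 + 3333800} = \sqrt{1525697}$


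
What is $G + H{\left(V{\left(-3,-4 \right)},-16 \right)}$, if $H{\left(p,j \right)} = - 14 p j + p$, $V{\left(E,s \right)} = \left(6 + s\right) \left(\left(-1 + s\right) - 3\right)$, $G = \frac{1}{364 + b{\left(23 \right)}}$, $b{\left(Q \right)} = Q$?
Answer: $- \frac{1393199}{387} \approx -3600.0$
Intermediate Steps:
$G = \frac{1}{387}$ ($G = \frac{1}{364 + 23} = \frac{1}{387} \approx 0.002584$)
$V{\left(E,s \right)} = \left(-4 + s\right) \left(6 + s\right)$ ($V{\left(E,s \right)} = \left(6 + s\right) \left(-4 + s\right) = \left(-4 + s\right) \left(6 + s\right)$)
$H{\left(p,j \right)} = p - 14 j p$ ($H{\left(p,j \right)} = - 14 j p + p = p - 14 j p$)
$G + H{\left(V{\left(-3,-4 \right)},-16 \right)} = \frac{1}{387} + \left(-24 + \left(-4\right)^{2} + 2 \left(-4\right)\right) \left(1 - -224\right) = \frac{1}{387} + \left(-24 + 16 - 8\right) \left(1 + 224\right) = \frac{1}{387} - 3600 = - \frac{1393199}{387}$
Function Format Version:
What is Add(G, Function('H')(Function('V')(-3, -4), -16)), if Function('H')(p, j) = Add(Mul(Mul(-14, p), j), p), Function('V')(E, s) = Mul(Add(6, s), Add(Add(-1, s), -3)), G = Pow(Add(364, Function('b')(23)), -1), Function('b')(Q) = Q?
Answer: Rational(-1393199, 387) ≈ -3600.0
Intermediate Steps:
G = Rational(1, 387) (G = Pow(Add(364, 23), -1) = Pow(387, -1) = Rational(1, 387) ≈ 0.0025840)
Function('V')(E, s) = Mul(Add(-4, s), Add(6, s)) (Function('V')(E, s) = Mul(Add(6, s), Add(-4, s)) = Mul(Add(-4, s), Add(6, s)))
Function('H')(p, j) = Add(p, Mul(-14, j, p)) (Function('H')(p, j) = Add(Mul(-14, j, p), p) = Add(p, Mul(-14, j, p)))
Add(G, Function('H')(Function('V')(-3, -4), -16)) = Add(Rational(1, 387), Mul(Add(-24, Pow(-4, 2), Mul(2, -4)), Add(1, Mul(-14, -16)))) = Add(Rational(1, 387), Mul(Add(-24, 16, -8), Add(1, 224))) = Add(Rational(1, 387), Mul(-16, 225)) = Add(Rational(1, 387), -3600) = Rational(-1393199, 387)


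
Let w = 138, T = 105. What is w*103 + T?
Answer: 14319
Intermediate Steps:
w*103 + T = 138*103 + 105 = 14214 + 105 = 14319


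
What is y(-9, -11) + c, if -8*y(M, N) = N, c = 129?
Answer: 1043/8 ≈ 130.38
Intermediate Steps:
y(M, N) = -N/8
y(-9, -11) + c = -1/8*(-11) + 129 = 11/8 + 129 = 1043/8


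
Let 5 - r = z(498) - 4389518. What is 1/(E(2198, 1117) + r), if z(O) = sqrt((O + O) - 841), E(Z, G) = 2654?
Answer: 4392177/19291218799174 + sqrt(155)/19291218799174 ≈ 2.2768e-7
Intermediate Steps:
z(O) = sqrt(-841 + 2*O) (z(O) = sqrt(2*O - 841) = sqrt(-841 + 2*O))
r = 4389523 - sqrt(155) (r = 5 - (sqrt(-841 + 2*498) - 4389518) = 5 - (sqrt(-841 + 996) - 4389518) = 5 - (sqrt(155) - 4389518) = 5 - (-4389518 + sqrt(155)) = 5 + (4389518 - sqrt(155)) = 4389523 - sqrt(155) ≈ 4.3895e+6)
1/(E(2198, 1117) + r) = 1/(2654 + (4389523 - sqrt(155))) = 1/(4392177 - sqrt(155))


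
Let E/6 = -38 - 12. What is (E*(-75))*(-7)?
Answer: -157500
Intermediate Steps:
E = -300 (E = 6*(-38 - 12) = 6*(-50) = -300)
(E*(-75))*(-7) = -300*(-75)*(-7) = 22500*(-7) = -157500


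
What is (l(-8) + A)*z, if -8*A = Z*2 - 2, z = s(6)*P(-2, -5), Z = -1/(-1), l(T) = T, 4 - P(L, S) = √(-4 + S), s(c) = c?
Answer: -192 + 144*I ≈ -192.0 + 144.0*I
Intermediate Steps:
P(L, S) = 4 - √(-4 + S)
Z = 1 (Z = -1*(-1) = 1)
z = 24 - 18*I (z = 6*(4 - √(-4 - 5)) = 6*(4 - √(-9)) = 6*(4 - 3*I) = 24 - 18*I ≈ 24.0 - 18.0*I)
A = 0 (A = -(1*2 - 2)/8 = -(2 - 2)/8 = -⅛*0 = 0)
(l(-8) + A)*z = (-8 + 0)*(24 - 18*I) = -8*(24 - 18*I) = -192 + 144*I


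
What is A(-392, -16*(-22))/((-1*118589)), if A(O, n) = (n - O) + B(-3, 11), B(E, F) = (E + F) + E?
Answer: -749/118589 ≈ -0.0063159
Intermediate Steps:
B(E, F) = F + 2*E
A(O, n) = 5 + n - O (A(O, n) = (n - O) + (11 + 2*(-3)) = (n - O) + (11 - 6) = (n - O) + 5 = 5 + n - O)
A(-392, -16*(-22))/((-1*118589)) = (5 - 16*(-22) - 1*(-392))/((-1*118589)) = (5 + 352 + 392)/(-118589) = 749*(-1/118589) = -749/118589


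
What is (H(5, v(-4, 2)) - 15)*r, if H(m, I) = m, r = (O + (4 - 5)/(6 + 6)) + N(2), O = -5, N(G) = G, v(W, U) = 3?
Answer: 185/6 ≈ 30.833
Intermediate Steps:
r = -37/12 (r = (-5 + (4 - 5)/(6 + 6)) + 2 = (-5 - 1/12) + 2 = -61/12 + 2 = -37/12 ≈ -3.0833)
(H(5, v(-4, 2)) - 15)*r = (5 - 15)*(-37/12) = -10*(-37/12) = 185/6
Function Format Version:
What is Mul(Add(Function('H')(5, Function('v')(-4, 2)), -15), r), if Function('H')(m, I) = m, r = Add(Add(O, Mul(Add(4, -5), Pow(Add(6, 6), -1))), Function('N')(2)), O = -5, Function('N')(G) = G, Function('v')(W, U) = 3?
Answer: Rational(185, 6) ≈ 30.833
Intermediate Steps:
r = Rational(-37, 12) (r = Add(Add(-5, Mul(Add(4, -5), Pow(Add(6, 6), -1))), 2) = Add(Add(-5, Mul(-1, Pow(12, -1))), 2) = Add(Add(-5, Mul(-1, Rational(1, 12))), 2) = Add(Add(-5, Rational(-1, 12)), 2) = Add(Rational(-61, 12), 2) = Rational(-37, 12) ≈ -3.0833)
Mul(Add(Function('H')(5, Function('v')(-4, 2)), -15), r) = Mul(Add(5, -15), Rational(-37, 12)) = Mul(-10, Rational(-37, 12)) = Rational(185, 6)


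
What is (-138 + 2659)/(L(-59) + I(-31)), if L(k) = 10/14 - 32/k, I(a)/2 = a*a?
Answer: 1041173/794305 ≈ 1.3108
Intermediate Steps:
I(a) = 2*a**2 (I(a) = 2*(a*a) = 2*a**2)
L(k) = 5/7 - 32/k (L(k) = 10*(1/14) - 32/k = 5/7 - 32/k)
(-138 + 2659)/(L(-59) + I(-31)) = (-138 + 2659)/((5/7 - 32/(-59)) + 2*(-31)**2) = 2521/((5/7 - 32*(-1/59)) + 2*961) = 2521/((5/7 + 32/59) + 1922) = 2521/(519/413 + 1922) = 2521/(794305/413) = 2521*(413/794305) = 1041173/794305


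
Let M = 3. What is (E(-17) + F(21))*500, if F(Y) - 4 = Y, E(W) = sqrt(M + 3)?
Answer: 12500 + 500*sqrt(6) ≈ 13725.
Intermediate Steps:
E(W) = sqrt(6) (E(W) = sqrt(3 + 3) = sqrt(6))
F(Y) = 4 + Y
(E(-17) + F(21))*500 = (sqrt(6) + (4 + 21))*500 = (sqrt(6) + 25)*500 = (25 + sqrt(6))*500 = 12500 + 500*sqrt(6)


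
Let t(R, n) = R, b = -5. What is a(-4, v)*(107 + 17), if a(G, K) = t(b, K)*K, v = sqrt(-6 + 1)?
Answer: -620*I*sqrt(5) ≈ -1386.4*I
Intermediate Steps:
v = I*sqrt(5) (v = sqrt(-5) = I*sqrt(5) ≈ 2.2361*I)
a(G, K) = -5*K
a(-4, v)*(107 + 17) = (-5*I*sqrt(5))*(107 + 17) = -5*I*sqrt(5)*124 = -620*I*sqrt(5)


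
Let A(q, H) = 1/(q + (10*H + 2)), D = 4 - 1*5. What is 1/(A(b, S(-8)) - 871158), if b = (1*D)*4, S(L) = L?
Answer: -82/71434957 ≈ -1.1479e-6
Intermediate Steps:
D = -1 (D = 4 - 5 = -1)
b = -4 (b = (1*(-1))*4 = -1*4 = -4)
A(q, H) = 1/(2 + q + 10*H) (A(q, H) = 1/(q + (2 + 10*H)) = 1/(2 + q + 10*H))
1/(A(b, S(-8)) - 871158) = 1/(1/(2 - 4 + 10*(-8)) - 871158) = 1/(1/(2 - 4 - 80) - 871158) = 1/(1/(-82) - 871158) = 1/(-1/82 - 871158) = 1/(-71434957/82) = -82/71434957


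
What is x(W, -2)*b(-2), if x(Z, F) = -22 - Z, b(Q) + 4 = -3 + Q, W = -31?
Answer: -81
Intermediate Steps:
b(Q) = -7 + Q (b(Q) = -4 + (-3 + Q) = -7 + Q)
x(W, -2)*b(-2) = (-22 - 1*(-31))*(-7 - 2) = (-22 + 31)*(-9) = 9*(-9) = -81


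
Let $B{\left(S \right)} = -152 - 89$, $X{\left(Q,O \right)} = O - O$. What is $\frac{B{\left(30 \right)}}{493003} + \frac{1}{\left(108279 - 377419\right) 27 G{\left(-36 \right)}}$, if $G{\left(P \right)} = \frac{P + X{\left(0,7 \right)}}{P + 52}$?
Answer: $- \frac{3939918452}{8060724765765} \approx -0.00048878$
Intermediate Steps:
$X{\left(Q,O \right)} = 0$
$B{\left(S \right)} = -241$
$G{\left(P \right)} = \frac{P}{52 + P}$ ($G{\left(P \right)} = \frac{P + 0}{P + 52} = \frac{P}{52 + P}$)
$\frac{B{\left(30 \right)}}{493003} + \frac{1}{\left(108279 - 377419\right) 27 G{\left(-36 \right)}} = - \frac{241}{493003} + \frac{1}{\left(108279 - 377419\right) 27 \left(- \frac{36}{52 - 36}\right)} = \left(-241\right) \frac{1}{493003} + \frac{1}{\left(-269140\right) 27 \left(- \frac{36}{16}\right)} = - \frac{241}{493003} - \frac{1}{269140 \cdot 27 \left(\left(-36\right) \frac{1}{16}\right)} = - \frac{241}{493003} - \frac{1}{269140 \cdot 27 \left(- \frac{9}{4}\right)} = - \frac{241}{493003} - \frac{1}{269140 \left(- \frac{243}{4}\right)} = - \frac{241}{493003} - - \frac{1}{16350255} = - \frac{241}{493003} + \frac{1}{16350255} = - \frac{3939918452}{8060724765765}$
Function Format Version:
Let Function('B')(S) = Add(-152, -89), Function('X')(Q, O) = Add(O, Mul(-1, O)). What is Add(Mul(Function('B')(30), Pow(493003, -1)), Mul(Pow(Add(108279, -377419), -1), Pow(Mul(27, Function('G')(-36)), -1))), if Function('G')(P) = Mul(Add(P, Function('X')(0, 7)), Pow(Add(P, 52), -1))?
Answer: Rational(-3939918452, 8060724765765) ≈ -0.00048878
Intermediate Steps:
Function('X')(Q, O) = 0
Function('B')(S) = -241
Function('G')(P) = Mul(P, Pow(Add(52, P), -1)) (Function('G')(P) = Mul(Add(P, 0), Pow(Add(P, 52), -1)) = Mul(P, Pow(Add(52, P), -1)))
Add(Mul(Function('B')(30), Pow(493003, -1)), Mul(Pow(Add(108279, -377419), -1), Pow(Mul(27, Function('G')(-36)), -1))) = Add(Mul(-241, Pow(493003, -1)), Mul(Pow(Add(108279, -377419), -1), Pow(Mul(27, Mul(-36, Pow(Add(52, -36), -1))), -1))) = Add(Mul(-241, Rational(1, 493003)), Mul(Pow(-269140, -1), Pow(Mul(27, Mul(-36, Pow(16, -1))), -1))) = Add(Rational(-241, 493003), Mul(Rational(-1, 269140), Pow(Mul(27, Mul(-36, Rational(1, 16))), -1))) = Add(Rational(-241, 493003), Mul(Rational(-1, 269140), Pow(Mul(27, Rational(-9, 4)), -1))) = Add(Rational(-241, 493003), Mul(Rational(-1, 269140), Pow(Rational(-243, 4), -1))) = Add(Rational(-241, 493003), Mul(Rational(-1, 269140), Rational(-4, 243))) = Add(Rational(-241, 493003), Rational(1, 16350255)) = Rational(-3939918452, 8060724765765)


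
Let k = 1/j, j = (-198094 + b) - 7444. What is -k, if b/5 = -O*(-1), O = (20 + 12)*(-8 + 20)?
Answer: 1/203618 ≈ 4.9112e-6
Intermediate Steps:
O = 384 (O = 32*12 = 384)
b = 1920 (b = 5*(-1*384*(-1)) = 5*(-384*(-1)) = 5*384 = 1920)
j = -203618 (j = (-198094 + 1920) - 7444 = -196174 - 7444 = -203618)
k = -1/203618 (k = 1/(-203618) = -1/203618 ≈ -4.9112e-6)
-k = -1*(-1/203618) = 1/203618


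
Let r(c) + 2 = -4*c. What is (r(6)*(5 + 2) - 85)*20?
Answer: -5340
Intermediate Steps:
r(c) = -2 - 4*c
(r(6)*(5 + 2) - 85)*20 = ((-2 - 4*6)*(5 + 2) - 85)*20 = ((-2 - 24)*7 - 85)*20 = (-26*7 - 85)*20 = (-182 - 85)*20 = -267*20 = -5340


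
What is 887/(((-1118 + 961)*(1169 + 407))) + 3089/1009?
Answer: 763422465/249658888 ≈ 3.0579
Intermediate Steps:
887/(((-1118 + 961)*(1169 + 407))) + 3089/1009 = 887/((-157*1576)) + 3089*(1/1009) = 887/(-247432) + 3089/1009 = 887*(-1/247432) + 3089/1009 = -887/247432 + 3089/1009 = 763422465/249658888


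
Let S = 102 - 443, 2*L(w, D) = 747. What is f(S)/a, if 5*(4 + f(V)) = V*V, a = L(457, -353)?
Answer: 232522/3735 ≈ 62.255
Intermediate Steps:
L(w, D) = 747/2 (L(w, D) = (½)*747 = 747/2)
a = 747/2 ≈ 373.50
S = -341
f(V) = -4 + V²/5 (f(V) = -4 + (V*V)/5 = -4 + V²/5)
f(S)/a = (-4 + (⅕)*(-341)²)/(747/2) = (-4 + (⅕)*116281)*(2/747) = (-4 + 116281/5)*(2/747) = (116261/5)*(2/747) = 232522/3735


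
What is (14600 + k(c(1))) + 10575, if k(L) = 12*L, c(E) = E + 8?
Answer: 25283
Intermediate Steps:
c(E) = 8 + E
(14600 + k(c(1))) + 10575 = (14600 + 12*(8 + 1)) + 10575 = (14600 + 12*9) + 10575 = (14600 + 108) + 10575 = 14708 + 10575 = 25283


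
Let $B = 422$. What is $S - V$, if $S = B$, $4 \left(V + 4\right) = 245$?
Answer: $\frac{1459}{4} \approx 364.75$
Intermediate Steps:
$V = \frac{229}{4}$ ($V = -4 + \frac{1}{4} \cdot 245 = -4 + \frac{245}{4} = \frac{229}{4} \approx 57.25$)
$S = 422$
$S - V = 422 - \frac{229}{4} = \frac{1459}{4}$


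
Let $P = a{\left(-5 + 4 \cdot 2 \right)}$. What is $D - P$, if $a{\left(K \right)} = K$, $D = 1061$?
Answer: $1058$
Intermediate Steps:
$P = 3$ ($P = -5 + 4 \cdot 2 = -5 + 8 = 3$)
$D - P = 1061 - 3 = 1058$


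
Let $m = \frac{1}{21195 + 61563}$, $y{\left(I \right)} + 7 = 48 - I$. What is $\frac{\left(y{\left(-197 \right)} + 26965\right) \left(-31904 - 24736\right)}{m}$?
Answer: $-127511699103360$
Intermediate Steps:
$y{\left(I \right)} = 41 - I$ ($y{\left(I \right)} = -7 - \left(-48 + I\right) = 41 - I$)
$m = \frac{1}{82758} \approx 1.2083 \cdot 10^{-5}$
$\frac{\left(y{\left(-197 \right)} + 26965\right) \left(-31904 - 24736\right)}{m} = \left(\left(41 - -197\right) + 26965\right) \left(-31904 - 24736\right) \frac{1}{\frac{1}{82758}} = \left(\left(41 + 197\right) + 26965\right) \left(-31904 - 24736\right) 82758 = \left(238 + 26965\right) \left(-31904 - 24736\right) 82758 = 27203 \left(-56640\right) 82758 = \left(-1540777920\right) 82758 = -127511699103360$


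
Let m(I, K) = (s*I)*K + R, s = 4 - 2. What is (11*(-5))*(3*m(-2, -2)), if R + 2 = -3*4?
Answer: 990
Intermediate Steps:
s = 2
R = -14 (R = -2 - 3*4 = -2 - 12 = -14)
m(I, K) = -14 + 2*I*K (m(I, K) = (2*I)*K - 14 = 2*I*K - 14 = -14 + 2*I*K)
(11*(-5))*(3*m(-2, -2)) = (11*(-5))*(3*(-14 + 2*(-2)*(-2))) = -165*(-14 + 8) = -165*(-6) = -55*(-18) = 990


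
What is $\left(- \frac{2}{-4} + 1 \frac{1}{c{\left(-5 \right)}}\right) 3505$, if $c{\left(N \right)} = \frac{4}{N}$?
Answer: $- \frac{10515}{4} \approx -2628.8$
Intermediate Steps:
$\left(- \frac{2}{-4} + 1 \frac{1}{c{\left(-5 \right)}}\right) 3505 = \left(- \frac{2}{-4} + 1 \frac{1}{4 \frac{1}{-5}}\right) 3505 = \left(\left(-2\right) \left(- \frac{1}{4}\right) + 1 \frac{1}{4 \left(- \frac{1}{5}\right)}\right) 3505 = \left(\frac{1}{2} + 1 \frac{1}{- \frac{4}{5}}\right) 3505 = \left(\frac{1}{2} + 1 \left(- \frac{5}{4}\right)\right) 3505 = \left(\frac{1}{2} - \frac{5}{4}\right) 3505 = \left(- \frac{3}{4}\right) 3505 = - \frac{10515}{4}$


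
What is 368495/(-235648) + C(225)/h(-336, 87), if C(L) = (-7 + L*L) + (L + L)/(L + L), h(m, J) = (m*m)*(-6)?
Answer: -97298339/59383296 ≈ -1.6385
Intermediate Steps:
h(m, J) = -6*m² (h(m, J) = m²*(-6) = -6*m²)
C(L) = -6 + L² (C(L) = (-7 + L²) + (2*L)/((2*L)) = (-7 + L²) + (2*L)*(1/(2*L)) = (-7 + L²) + 1 = -6 + L²)
368495/(-235648) + C(225)/h(-336, 87) = 368495/(-235648) + (-6 + 225²)/((-6*(-336)²)) = 368495*(-1/235648) + (-6 + 50625)/((-6*112896)) = -368495/235648 + 50619/(-677376) = -368495/235648 + 50619*(-1/677376) = -368495/235648 - 16873/225792 = -97298339/59383296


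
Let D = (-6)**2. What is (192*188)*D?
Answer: 1299456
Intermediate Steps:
D = 36
(192*188)*D = (192*188)*36 = 36096*36 = 1299456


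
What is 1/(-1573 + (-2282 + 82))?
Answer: -1/3773 ≈ -0.00026504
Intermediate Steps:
1/(-1573 + (-2282 + 82)) = 1/(-1573 - 2200) = 1/(-3773) = -1/3773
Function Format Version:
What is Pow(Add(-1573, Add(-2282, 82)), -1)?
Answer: Rational(-1, 3773) ≈ -0.00026504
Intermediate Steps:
Pow(Add(-1573, Add(-2282, 82)), -1) = Pow(Add(-1573, -2200), -1) = Pow(-3773, -1) = Rational(-1, 3773)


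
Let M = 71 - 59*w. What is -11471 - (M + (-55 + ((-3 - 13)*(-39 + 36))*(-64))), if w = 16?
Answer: -7471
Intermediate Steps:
M = -873 (M = 71 - 59*16 = 71 - 944 = -873)
-11471 - (M + (-55 + ((-3 - 13)*(-39 + 36))*(-64))) = -11471 - (-873 + (-55 + ((-3 - 13)*(-39 + 36))*(-64))) = -11471 - (-873 + (-55 - 16*(-3)*(-64))) = -11471 - (-873 + (-55 + 48*(-64))) = -11471 - (-873 + (-55 - 3072)) = -11471 - (-873 - 3127) = -11471 - 1*(-4000) = -11471 + 4000 = -7471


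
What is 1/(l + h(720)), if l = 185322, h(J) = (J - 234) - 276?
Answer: 1/185532 ≈ 5.3899e-6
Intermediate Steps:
h(J) = -510 + J (h(J) = (-234 + J) - 276 = -510 + J)
1/(l + h(720)) = 1/(185322 + (-510 + 720)) = 1/(185322 + 210) = 1/185532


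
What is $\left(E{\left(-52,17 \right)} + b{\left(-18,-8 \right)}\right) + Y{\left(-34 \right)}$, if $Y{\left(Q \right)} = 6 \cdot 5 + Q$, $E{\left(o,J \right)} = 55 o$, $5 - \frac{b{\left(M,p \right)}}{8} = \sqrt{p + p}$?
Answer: $-2824 - 32 i \approx -2824.0 - 32.0 i$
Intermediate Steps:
$b{\left(M,p \right)} = 40 - 8 \sqrt{2} \sqrt{p}$ ($b{\left(M,p \right)} = 40 - 8 \sqrt{p + p} = 40 - 8 \sqrt{2 p} = 40 - 8 \sqrt{2} \sqrt{p}$)
$Y{\left(Q \right)} = 30 + Q$
$\left(E{\left(-52,17 \right)} + b{\left(-18,-8 \right)}\right) + Y{\left(-34 \right)} = \left(55 \left(-52\right) + \left(40 - 8 \sqrt{2} \sqrt{-8}\right)\right) + \left(30 - 34\right) = \left(-2860 + \left(40 - 8 \sqrt{2} \cdot 2 i \sqrt{2}\right)\right) - 4 = \left(-2860 + \left(40 - 32 i\right)\right) - 4 = \left(-2820 - 32 i\right) - 4 = -2824 - 32 i$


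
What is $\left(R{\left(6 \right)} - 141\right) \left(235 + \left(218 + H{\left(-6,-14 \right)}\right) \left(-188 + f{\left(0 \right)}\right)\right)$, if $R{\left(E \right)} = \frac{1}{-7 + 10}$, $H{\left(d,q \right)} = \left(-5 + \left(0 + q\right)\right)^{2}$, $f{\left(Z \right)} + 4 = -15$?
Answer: $\frac{50478796}{3} \approx 1.6826 \cdot 10^{7}$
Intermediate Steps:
$f{\left(Z \right)} = -19$ ($f{\left(Z \right)} = -4 - 15 = -19$)
$H{\left(d,q \right)} = \left(-5 + q\right)^{2}$
$R{\left(E \right)} = \frac{1}{3}$
$\left(R{\left(6 \right)} - 141\right) \left(235 + \left(218 + H{\left(-6,-14 \right)}\right) \left(-188 + f{\left(0 \right)}\right)\right) = \left(\frac{1}{3} - 141\right) \left(235 + \left(218 + \left(-5 - 14\right)^{2}\right) \left(-188 - 19\right)\right) = - \frac{422 \left(235 + \left(218 + \left(-19\right)^{2}\right) \left(-207\right)\right)}{3} = - \frac{422 \left(235 + \left(218 + 361\right) \left(-207\right)\right)}{3} = - \frac{422 \left(235 + 579 \left(-207\right)\right)}{3} = - \frac{422 \left(235 - 119853\right)}{3} = \left(- \frac{422}{3}\right) \left(-119618\right) = \frac{50478796}{3}$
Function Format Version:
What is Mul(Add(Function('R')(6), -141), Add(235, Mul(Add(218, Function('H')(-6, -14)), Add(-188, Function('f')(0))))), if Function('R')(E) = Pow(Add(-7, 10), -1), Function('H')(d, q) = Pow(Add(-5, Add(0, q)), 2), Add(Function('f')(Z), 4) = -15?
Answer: Rational(50478796, 3) ≈ 1.6826e+7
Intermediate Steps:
Function('f')(Z) = -19 (Function('f')(Z) = Add(-4, -15) = -19)
Function('H')(d, q) = Pow(Add(-5, q), 2)
Function('R')(E) = Rational(1, 3) (Function('R')(E) = Pow(3, -1) = Rational(1, 3))
Mul(Add(Function('R')(6), -141), Add(235, Mul(Add(218, Function('H')(-6, -14)), Add(-188, Function('f')(0))))) = Mul(Add(Rational(1, 3), -141), Add(235, Mul(Add(218, Pow(Add(-5, -14), 2)), Add(-188, -19)))) = Mul(Rational(-422, 3), Add(235, Mul(Add(218, Pow(-19, 2)), -207))) = Mul(Rational(-422, 3), Add(235, Mul(Add(218, 361), -207))) = Mul(Rational(-422, 3), Add(235, Mul(579, -207))) = Mul(Rational(-422, 3), Add(235, -119853)) = Mul(Rational(-422, 3), -119618) = Rational(50478796, 3)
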